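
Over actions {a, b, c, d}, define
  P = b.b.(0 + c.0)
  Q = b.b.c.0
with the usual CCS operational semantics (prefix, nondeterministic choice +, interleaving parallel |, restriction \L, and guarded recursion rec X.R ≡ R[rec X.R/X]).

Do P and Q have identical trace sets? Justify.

traces(P) = traces(Q)

LTS(P): 4 reachable states
  s0 = b.b.(0 + c.0) :: --b--▸ s1
  s1 = b.(0 + c.0) :: --b--▸ s2
  s2 = 0 + c.0 :: --c--▸ s3
  s3 = 0 :: ·
LTS(Q): 4 reachable states
  t0 = b.b.c.0 :: --b--▸ t1
  t1 = b.c.0 :: --b--▸ t2
  t2 = c.0 :: --c--▸ t3
  t3 = 0 :: ·
Coarsest stable partition (strong bisimilarity classes):
  B0 = {s0, t0}
  B1 = {s1, t1}
  B2 = {s2, t2}
  B3 = {s3, t3}
s0 ∈ B0, t0 ∈ B0 → same block
Bisimilar ⇒ trace-equivalent.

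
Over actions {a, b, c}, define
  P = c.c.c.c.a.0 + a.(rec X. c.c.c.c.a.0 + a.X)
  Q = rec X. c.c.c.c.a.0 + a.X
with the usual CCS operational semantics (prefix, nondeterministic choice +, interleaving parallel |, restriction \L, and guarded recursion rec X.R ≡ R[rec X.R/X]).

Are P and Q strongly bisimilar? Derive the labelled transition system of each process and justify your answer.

bisimilar

P's transition system — 7 states:
  p0 = c.c.c.c.a.0 + a.(rec X. c.c.c.c.a.0 + a.X) has moves --a--▸ p1, --c--▸ p2
  p1 = rec X. c.c.c.c.a.0 + a.X has moves --a--▸ p1, --c--▸ p2
  p2 = c.c.c.a.0 has moves --c--▸ p3
  p3 = c.c.a.0 has moves --c--▸ p4
  p4 = c.a.0 has moves --c--▸ p5
  p5 = a.0 has moves --a--▸ p6
  p6 = 0 has moves ∅
Q's transition system — 6 states:
  q0 = rec X. c.c.c.c.a.0 + a.X has moves --a--▸ q0, --c--▸ q1
  q1 = c.c.c.a.0 has moves --c--▸ q2
  q2 = c.c.a.0 has moves --c--▸ q3
  q3 = c.a.0 has moves --c--▸ q4
  q4 = a.0 has moves --a--▸ q5
  q5 = 0 has moves ∅
Partition-refinement fixed point:
  B0 = {p0, p1, q0}
  B1 = {p2, q1}
  B2 = {p3, q2}
  B3 = {p4, q3}
  B4 = {p5, q4}
  B5 = {p6, q5}
p0 ∈ B0, q0 ∈ B0 → same block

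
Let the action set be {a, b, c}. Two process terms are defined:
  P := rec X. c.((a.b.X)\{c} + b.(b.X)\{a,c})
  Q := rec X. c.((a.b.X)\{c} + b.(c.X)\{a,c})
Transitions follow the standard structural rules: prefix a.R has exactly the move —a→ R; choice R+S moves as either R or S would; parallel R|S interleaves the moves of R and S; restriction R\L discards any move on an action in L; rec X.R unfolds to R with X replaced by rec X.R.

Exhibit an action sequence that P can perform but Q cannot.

Reachable graph of P (6 states):
  m0 = rec X. c.((a.b.X)\{c} + b.(b.X)\{a,c}) | —c→ m1
  m1 = (a.b.(rec X. c.((a.b.X)\{c} + b.(b.X)\{a,c})))\{c} + b.(b.(rec X. c.((a.b.X)\{c} + b.(b.X)\{a,c})))\{a,c} | —a→ m2, —b→ m3
  m2 = (b.(rec X. c.((a.b.X)\{c} + b.(b.X)\{a,c})))\{c} | —b→ m4
  m3 = (b.(rec X. c.((a.b.X)\{c} + b.(b.X)\{a,c})))\{a,c} | —b→ m5
  m4 = (rec X. c.((a.b.X)\{c} + b.(b.X)\{a,c}))\{c} | (no moves)
  m5 = (rec X. c.((a.b.X)\{c} + b.(b.X)\{a,c}))\{a,c} | (no moves)
Reachable graph of Q (5 states):
  n0 = rec X. c.((a.b.X)\{c} + b.(c.X)\{a,c}) | —c→ n1
  n1 = (a.b.(rec X. c.((a.b.X)\{c} + b.(c.X)\{a,c})))\{c} + b.(c.(rec X. c.((a.b.X)\{c} + b.(c.X)\{a,c})))\{a,c} | —a→ n2, —b→ n3
  n2 = (b.(rec X. c.((a.b.X)\{c} + b.(c.X)\{a,c})))\{c} | —b→ n4
  n3 = (c.(rec X. c.((a.b.X)\{c} + b.(c.X)\{a,c})))\{a,c} | (no moves)
  n4 = (rec X. c.((a.b.X)\{c} + b.(c.X)\{a,c}))\{c} | (no moves)
Trace ⟨cbb⟩ through P, begin at {m0}:
  step 1 (c): {m1}
  step 2 (b): {m3}
  step 3 (b): {m5}
  — P admits the full trace.
Trace ⟨cbb⟩ through Q, begin at {n0}:
  step 1 (c): {n1}
  step 2 (b): {n3}
  step 3 (b): ∅ (Q stuck)

cbb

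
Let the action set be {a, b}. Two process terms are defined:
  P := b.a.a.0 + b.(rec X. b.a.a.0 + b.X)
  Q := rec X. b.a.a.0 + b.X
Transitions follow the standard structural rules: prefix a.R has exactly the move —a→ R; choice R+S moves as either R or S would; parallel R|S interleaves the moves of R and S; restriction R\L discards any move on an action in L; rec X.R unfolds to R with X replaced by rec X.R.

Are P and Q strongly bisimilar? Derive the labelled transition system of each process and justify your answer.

P ~ Q

LTS(P): 5 reachable states
  s0 = b.a.a.0 + b.(rec X. b.a.a.0 + b.X) | -b-> s1, -b-> s2
  s1 = a.a.0 | -a-> s3
  s2 = rec X. b.a.a.0 + b.X | -b-> s1, -b-> s2
  s3 = a.0 | -a-> s4
  s4 = 0 | ·
LTS(Q): 4 reachable states
  t0 = rec X. b.a.a.0 + b.X | -b-> t0, -b-> t1
  t1 = a.a.0 | -a-> t2
  t2 = a.0 | -a-> t3
  t3 = 0 | ·
Partition-refinement fixed point:
  B0 = {s0, s2, t0}
  B1 = {s1, t1}
  B2 = {s3, t2}
  B3 = {s4, t3}
s0 ∈ B0, t0 ∈ B0 → same block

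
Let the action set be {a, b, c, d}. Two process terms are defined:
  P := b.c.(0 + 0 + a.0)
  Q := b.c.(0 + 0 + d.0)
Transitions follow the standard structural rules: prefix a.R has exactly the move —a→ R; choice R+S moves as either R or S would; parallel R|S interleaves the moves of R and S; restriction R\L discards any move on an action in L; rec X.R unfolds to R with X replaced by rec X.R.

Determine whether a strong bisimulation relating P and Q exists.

NO

P's transition system — 4 states:
  p0 = b.c.(0 + 0 + a.0) → =b=> p1
  p1 = c.(0 + 0 + a.0) → =c=> p2
  p2 = 0 + 0 + a.0 → =a=> p3
  p3 = 0 → stopped
Q's transition system — 4 states:
  q0 = b.c.(0 + 0 + d.0) → =b=> q1
  q1 = c.(0 + 0 + d.0) → =c=> q2
  q2 = 0 + 0 + d.0 → =d=> q3
  q3 = 0 → stopped
Partition-refinement fixed point:
  B0 = {p0}
  B1 = {p1}
  B2 = {p2}
  B3 = {p3, q3}
  B4 = {q0}
  B5 = {q1}
  B6 = {q2}
p0 ∈ B0, q0 ∈ B4 → different blocks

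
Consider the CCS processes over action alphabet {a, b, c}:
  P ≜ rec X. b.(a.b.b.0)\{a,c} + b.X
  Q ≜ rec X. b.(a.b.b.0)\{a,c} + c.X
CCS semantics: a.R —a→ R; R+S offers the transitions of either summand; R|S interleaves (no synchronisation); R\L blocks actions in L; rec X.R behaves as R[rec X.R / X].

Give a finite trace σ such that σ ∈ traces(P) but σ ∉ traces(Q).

Reachable graph of P (2 states):
  u0 = rec X. b.(a.b.b.0)\{a,c} + b.X → -b-> u0, -b-> u1
  u1 = (a.b.b.0)\{a,c} → ∅
Reachable graph of Q (2 states):
  v0 = rec X. b.(a.b.b.0)\{a,c} + c.X → -b-> v1, -c-> v0
  v1 = (a.b.b.0)\{a,c} → ∅
Executing bb from P (initial set {u0}):
  step 1 (b): {u0, u1}
  step 2 (b): {u0, u1}
  — P admits the full trace.
Executing bb from Q (initial set {v0}):
  step 1 (b): {v1}
  step 2 (b): ∅  — Q cannot continue

bb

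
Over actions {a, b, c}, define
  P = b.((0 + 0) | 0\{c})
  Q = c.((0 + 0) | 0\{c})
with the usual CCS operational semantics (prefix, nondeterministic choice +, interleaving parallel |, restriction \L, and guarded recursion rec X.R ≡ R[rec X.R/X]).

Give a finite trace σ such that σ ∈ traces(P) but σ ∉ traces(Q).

LTS(P): 2 reachable states
  p0 = b.((0 + 0) | 0\{c}) ⊢ --b--▸ p1
  p1 = (0 + 0) | 0\{c} ⊢ deadlocked
LTS(Q): 2 reachable states
  q0 = c.((0 + 0) | 0\{c}) ⊢ --c--▸ q1
  q1 = (0 + 0) | 0\{c} ⊢ deadlocked
Executing b from P (initial set {p0}):
  step 1 (b): {p1}
  P completes σ.
Executing b from Q (initial set {q0}):
  step 1 (b): ∅ (Q stuck)

b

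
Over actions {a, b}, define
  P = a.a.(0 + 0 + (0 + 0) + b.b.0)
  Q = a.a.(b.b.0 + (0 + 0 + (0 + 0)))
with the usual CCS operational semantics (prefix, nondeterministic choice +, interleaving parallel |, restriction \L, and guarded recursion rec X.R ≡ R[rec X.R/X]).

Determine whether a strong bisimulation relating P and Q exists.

Reachable graph of P (5 states):
  u0 = a.a.(0 + 0 + (0 + 0) + b.b.0) → --a--▸ u1
  u1 = a.(0 + 0 + (0 + 0) + b.b.0) → --a--▸ u2
  u2 = 0 + 0 + (0 + 0) + b.b.0 → --b--▸ u3
  u3 = b.0 → --b--▸ u4
  u4 = 0 → (no moves)
Reachable graph of Q (5 states):
  v0 = a.a.(b.b.0 + (0 + 0 + (0 + 0))) → --a--▸ v1
  v1 = a.(b.b.0 + (0 + 0 + (0 + 0))) → --a--▸ v2
  v2 = b.b.0 + (0 + 0 + (0 + 0)) → --b--▸ v3
  v3 = b.0 → --b--▸ v4
  v4 = 0 → (no moves)
Partition-refinement fixed point:
  B0 = {u0, v0}
  B1 = {u1, v1}
  B2 = {u2, v2}
  B3 = {u3, v3}
  B4 = {u4, v4}
u0 ∈ B0, v0 ∈ B0 → same block

bisimilar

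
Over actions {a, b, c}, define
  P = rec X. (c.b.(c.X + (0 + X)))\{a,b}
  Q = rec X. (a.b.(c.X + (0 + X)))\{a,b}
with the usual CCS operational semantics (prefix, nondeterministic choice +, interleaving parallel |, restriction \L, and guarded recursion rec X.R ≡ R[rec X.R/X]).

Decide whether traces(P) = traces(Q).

NO — witness ⟨c⟩

LTS(P): 2 reachable states
  p0 = rec X. (c.b.(c.X + (0 + X)))\{a,b} :: -c-> p1
  p1 = (b.(c.(rec X. (c.b.(c.X + (0 + X)))\{a,b}) + (0 + (rec X. (c.b.(c.X + (0 + X)))\{a,b}))))\{a,b} :: stopped
LTS(Q): 1 reachable states
  q0 = rec X. (a.b.(c.X + (0 + X)))\{a,b} :: stopped
Run σ = ⟨c⟩ on P: start {p0}
  step 1 (c): {p1}
  — P admits the full trace.
Run σ = ⟨c⟩ on Q: start {q0}
  step 1 (c): ∅  — Q cannot continue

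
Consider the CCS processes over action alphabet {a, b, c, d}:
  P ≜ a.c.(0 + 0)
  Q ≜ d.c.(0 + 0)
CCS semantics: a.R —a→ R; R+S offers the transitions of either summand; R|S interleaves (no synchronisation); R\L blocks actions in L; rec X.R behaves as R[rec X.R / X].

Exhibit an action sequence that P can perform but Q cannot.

a

P's transition system — 3 states:
  m0 = a.c.(0 + 0) ⊢ =a=> m1
  m1 = c.(0 + 0) ⊢ =c=> m2
  m2 = 0 + 0 ⊢ ∅
Q's transition system — 3 states:
  n0 = d.c.(0 + 0) ⊢ =d=> n1
  n1 = c.(0 + 0) ⊢ =c=> n2
  n2 = 0 + 0 ⊢ ∅
Executing a from P (initial set {m0}):
  step 1 (a): {m1}
  ✓ P
Executing a from Q (initial set {n0}):
  step 1 (a): ∅  — Q cannot continue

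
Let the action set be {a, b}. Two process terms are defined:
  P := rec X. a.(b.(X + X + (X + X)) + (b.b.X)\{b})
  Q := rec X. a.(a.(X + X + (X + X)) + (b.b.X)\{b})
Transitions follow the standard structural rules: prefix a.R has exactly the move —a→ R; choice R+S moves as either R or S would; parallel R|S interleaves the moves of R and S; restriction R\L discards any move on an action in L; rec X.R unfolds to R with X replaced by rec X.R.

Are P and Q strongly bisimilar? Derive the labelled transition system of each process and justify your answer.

Reachable graph of P (3 states):
  u0 = rec X. a.(b.(X + X + (X + X)) + (b.b.X)\{b}) has moves ··a··> u1
  u1 = b.((rec X. a.(b.(X + X + (X + X)) + (b.b.X)\{b})) + (rec X. a.(b.(X + X + (X + X)) + (b.b.X)\{b})) + ((rec X. a.(b.(X + X + (X + X)) + (b.b.X)\{b})) + (rec X. a.(b.(X + X + (X + X)) + (b.b.X)\{b})))) + (b.b.(rec X. a.(b.(X + X + (X + X)) + (b.b.X)\{b})))\{b} has moves ··b··> u2
  u2 = (rec X. a.(b.(X + X + (X + X)) + (b.b.X)\{b})) + (rec X. a.(b.(X + X + (X + X)) + (b.b.X)\{b})) + ((rec X. a.(b.(X + X + (X + X)) + (b.b.X)\{b})) + (rec X. a.(b.(X + X + (X + X)) + (b.b.X)\{b}))) has moves ··a··> u1
Reachable graph of Q (3 states):
  v0 = rec X. a.(a.(X + X + (X + X)) + (b.b.X)\{b}) has moves ··a··> v1
  v1 = a.((rec X. a.(a.(X + X + (X + X)) + (b.b.X)\{b})) + (rec X. a.(a.(X + X + (X + X)) + (b.b.X)\{b})) + ((rec X. a.(a.(X + X + (X + X)) + (b.b.X)\{b})) + (rec X. a.(a.(X + X + (X + X)) + (b.b.X)\{b})))) + (b.b.(rec X. a.(a.(X + X + (X + X)) + (b.b.X)\{b})))\{b} has moves ··a··> v2
  v2 = (rec X. a.(a.(X + X + (X + X)) + (b.b.X)\{b})) + (rec X. a.(a.(X + X + (X + X)) + (b.b.X)\{b})) + ((rec X. a.(a.(X + X + (X + X)) + (b.b.X)\{b})) + (rec X. a.(a.(X + X + (X + X)) + (b.b.X)\{b}))) has moves ··a··> v1
Bisimilarity quotient blocks:
  B0 = {u0, u2}
  B1 = {u1}
  B2 = {v0, v1, v2}
u0 ∈ B0, v0 ∈ B2 → different blocks

P ≁ Q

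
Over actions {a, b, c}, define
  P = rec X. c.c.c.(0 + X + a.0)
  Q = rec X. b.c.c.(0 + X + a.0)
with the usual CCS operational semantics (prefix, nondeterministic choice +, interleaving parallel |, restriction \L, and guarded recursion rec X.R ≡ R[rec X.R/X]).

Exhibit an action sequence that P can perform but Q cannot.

Reachable graph of P (5 states):
  s0 = rec X. c.c.c.(0 + X + a.0) has moves —c→ s1
  s1 = c.c.(0 + (rec X. c.c.c.(0 + X + a.0)) + a.0) has moves —c→ s2
  s2 = c.(0 + (rec X. c.c.c.(0 + X + a.0)) + a.0) has moves —c→ s3
  s3 = 0 + (rec X. c.c.c.(0 + X + a.0)) + a.0 has moves —a→ s4, —c→ s1
  s4 = 0 has moves (no moves)
Reachable graph of Q (5 states):
  t0 = rec X. b.c.c.(0 + X + a.0) has moves —b→ t1
  t1 = c.c.(0 + (rec X. b.c.c.(0 + X + a.0)) + a.0) has moves —c→ t2
  t2 = c.(0 + (rec X. b.c.c.(0 + X + a.0)) + a.0) has moves —c→ t3
  t3 = 0 + (rec X. b.c.c.(0 + X + a.0)) + a.0 has moves —a→ t4, —b→ t1
  t4 = 0 has moves (no moves)
Run σ = ⟨c⟩ on P: start {s0}
  step 1 (c): {s1}
  — P admits the full trace.
Run σ = ⟨c⟩ on Q: start {t0}
  step 1 (c): ∅ (Q stuck)

c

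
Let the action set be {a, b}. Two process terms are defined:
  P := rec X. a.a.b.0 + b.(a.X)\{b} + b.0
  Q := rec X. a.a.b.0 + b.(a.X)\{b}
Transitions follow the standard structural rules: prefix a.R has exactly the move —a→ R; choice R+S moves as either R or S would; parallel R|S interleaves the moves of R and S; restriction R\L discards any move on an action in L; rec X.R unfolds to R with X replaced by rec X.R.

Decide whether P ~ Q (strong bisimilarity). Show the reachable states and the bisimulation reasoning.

not bisimilar

Reachable graph of P (8 states):
  m0 = rec X. a.a.b.0 + b.(a.X)\{b} + b.0 ⊢ -a-> m1, -b-> m2, -b-> m3
  m1 = a.b.0 ⊢ -a-> m4
  m2 = (a.(rec X. a.a.b.0 + b.(a.X)\{b} + b.0))\{b} ⊢ -a-> m5
  m3 = 0 ⊢ ∅
  m4 = b.0 ⊢ -b-> m3
  m5 = (rec X. a.a.b.0 + b.(a.X)\{b} + b.0)\{b} ⊢ -a-> m6
  m6 = (a.b.0)\{b} ⊢ -a-> m7
  m7 = (b.0)\{b} ⊢ ∅
Reachable graph of Q (8 states):
  n0 = rec X. a.a.b.0 + b.(a.X)\{b} ⊢ -a-> n1, -b-> n2
  n1 = a.b.0 ⊢ -a-> n3
  n2 = (a.(rec X. a.a.b.0 + b.(a.X)\{b}))\{b} ⊢ -a-> n4
  n3 = b.0 ⊢ -b-> n5
  n4 = (rec X. a.a.b.0 + b.(a.X)\{b})\{b} ⊢ -a-> n6
  n5 = 0 ⊢ ∅
  n6 = (a.b.0)\{b} ⊢ -a-> n7
  n7 = (b.0)\{b} ⊢ ∅
Partition-refinement fixed point:
  B0 = {m0}
  B1 = {m1, n1}
  B2 = {m4, n3}
  B3 = {m3, m7, n5, n7}
  B4 = {m2, n2}
  B5 = {m5, n4}
  B6 = {m6, n6}
  B7 = {n0}
m0 ∈ B0, n0 ∈ B7 → different blocks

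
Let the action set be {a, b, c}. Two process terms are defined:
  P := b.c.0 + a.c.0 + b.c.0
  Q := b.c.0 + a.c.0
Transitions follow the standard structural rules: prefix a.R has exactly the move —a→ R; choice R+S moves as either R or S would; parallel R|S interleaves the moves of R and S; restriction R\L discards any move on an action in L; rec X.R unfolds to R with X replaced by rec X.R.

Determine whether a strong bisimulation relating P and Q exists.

bisimilar

LTS(P): 3 reachable states
  s0 = b.c.0 + a.c.0 + b.c.0 ⊢ —a→ s1, —b→ s1
  s1 = c.0 ⊢ —c→ s2
  s2 = 0 ⊢ stopped
LTS(Q): 3 reachable states
  t0 = b.c.0 + a.c.0 ⊢ —a→ t1, —b→ t1
  t1 = c.0 ⊢ —c→ t2
  t2 = 0 ⊢ stopped
Coarsest stable partition (strong bisimilarity classes):
  B0 = {s0, t0}
  B1 = {s1, t1}
  B2 = {s2, t2}
s0 ∈ B0, t0 ∈ B0 → same block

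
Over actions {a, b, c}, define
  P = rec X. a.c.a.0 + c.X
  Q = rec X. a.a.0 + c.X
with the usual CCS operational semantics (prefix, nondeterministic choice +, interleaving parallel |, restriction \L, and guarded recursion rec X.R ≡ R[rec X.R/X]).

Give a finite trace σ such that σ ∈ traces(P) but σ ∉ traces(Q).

LTS(P): 4 reachable states
  s0 = rec X. a.c.a.0 + c.X :: --a--▸ s1, --c--▸ s0
  s1 = c.a.0 :: --c--▸ s2
  s2 = a.0 :: --a--▸ s3
  s3 = 0 :: deadlocked
LTS(Q): 3 reachable states
  t0 = rec X. a.a.0 + c.X :: --a--▸ t1, --c--▸ t0
  t1 = a.0 :: --a--▸ t2
  t2 = 0 :: deadlocked
Trace ⟨ac⟩ through P, begin at {s0}:
  step 1 (a): {s1}
  step 2 (c): {s2}
  P completes σ.
Trace ⟨ac⟩ through Q, begin at {t0}:
  step 1 (a): {t1}
  step 2 (c): ∅  — Q cannot continue

ac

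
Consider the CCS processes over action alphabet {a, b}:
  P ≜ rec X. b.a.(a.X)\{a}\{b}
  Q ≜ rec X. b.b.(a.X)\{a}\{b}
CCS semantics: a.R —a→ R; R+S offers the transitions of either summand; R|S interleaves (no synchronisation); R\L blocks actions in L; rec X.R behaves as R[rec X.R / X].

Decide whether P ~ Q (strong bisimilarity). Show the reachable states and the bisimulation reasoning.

NO

P's transition system — 3 states:
  p0 = rec X. b.a.(a.X)\{a}\{b} → -b-> p1
  p1 = a.(a.(rec X. b.a.(a.X)\{a}\{b}))\{a}\{b} → -a-> p2
  p2 = (a.(rec X. b.a.(a.X)\{a}\{b}))\{a}\{b} → (no moves)
Q's transition system — 3 states:
  q0 = rec X. b.b.(a.X)\{a}\{b} → -b-> q1
  q1 = b.(a.(rec X. b.b.(a.X)\{a}\{b}))\{a}\{b} → -b-> q2
  q2 = (a.(rec X. b.b.(a.X)\{a}\{b}))\{a}\{b} → (no moves)
Bisimilarity quotient blocks:
  B0 = {p0}
  B1 = {p1}
  B2 = {p2, q2}
  B3 = {q0}
  B4 = {q1}
p0 ∈ B0, q0 ∈ B3 → different blocks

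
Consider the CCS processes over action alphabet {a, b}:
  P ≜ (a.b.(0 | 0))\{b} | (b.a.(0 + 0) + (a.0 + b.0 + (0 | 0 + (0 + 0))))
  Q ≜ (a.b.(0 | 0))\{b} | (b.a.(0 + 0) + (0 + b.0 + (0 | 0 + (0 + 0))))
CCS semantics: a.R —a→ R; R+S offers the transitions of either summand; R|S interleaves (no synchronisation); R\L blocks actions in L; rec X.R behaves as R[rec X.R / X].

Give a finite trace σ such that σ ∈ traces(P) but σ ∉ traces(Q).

Reachable graph of P (8 states):
  p0 = (a.b.(0 | 0))\{b} | (b.a.(0 + 0) + (a.0 + b.0 + (0 | 0 + (0 + 0)))) ⊢ -a-> p1, -a-> p2, -b-> p1, -b-> p3
  p1 = (a.b.(0 | 0))\{b} | 0 ⊢ -a-> p4
  p2 = (b.(0 | 0))\{b} | (b.a.(0 + 0) + (a.0 + b.0 + (0 | 0 + (0 + 0)))) ⊢ -a-> p4, -b-> p4, -b-> p5
  p3 = (a.b.(0 | 0))\{b} | a.(0 + 0) ⊢ -a-> p5, -a-> p6
  p4 = (b.(0 | 0))\{b} | 0 ⊢ deadlocked
  p5 = (b.(0 | 0))\{b} | a.(0 + 0) ⊢ -a-> p7
  p6 = (a.b.(0 | 0))\{b} | (0 + 0) ⊢ -a-> p7
  p7 = (b.(0 | 0))\{b} | (0 + 0) ⊢ deadlocked
Reachable graph of Q (8 states):
  q0 = (a.b.(0 | 0))\{b} | (b.a.(0 + 0) + (0 + b.0 + (0 | 0 + (0 + 0)))) ⊢ -a-> q1, -b-> q2, -b-> q3
  q1 = (b.(0 | 0))\{b} | (b.a.(0 + 0) + (0 + b.0 + (0 | 0 + (0 + 0)))) ⊢ -b-> q4, -b-> q5
  q2 = (a.b.(0 | 0))\{b} | 0 ⊢ -a-> q4
  q3 = (a.b.(0 | 0))\{b} | a.(0 + 0) ⊢ -a-> q5, -a-> q6
  q4 = (b.(0 | 0))\{b} | 0 ⊢ deadlocked
  q5 = (b.(0 | 0))\{b} | a.(0 + 0) ⊢ -a-> q7
  q6 = (a.b.(0 | 0))\{b} | (0 + 0) ⊢ -a-> q7
  q7 = (b.(0 | 0))\{b} | (0 + 0) ⊢ deadlocked
Executing aa from P (initial set {p0}):
  after a @ step 1: {p1, p2}
  after a @ step 2: {p4}
  P completes σ.
Executing aa from Q (initial set {q0}):
  after a @ step 1: {q1}
  after a @ step 2: ∅ (Q stuck)

aa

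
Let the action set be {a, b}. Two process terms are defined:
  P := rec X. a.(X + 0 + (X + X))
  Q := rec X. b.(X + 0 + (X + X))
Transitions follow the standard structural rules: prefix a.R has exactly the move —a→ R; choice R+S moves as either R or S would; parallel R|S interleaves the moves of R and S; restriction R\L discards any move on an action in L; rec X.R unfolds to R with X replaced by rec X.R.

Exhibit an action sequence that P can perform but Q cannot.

LTS(P): 2 reachable states
  p0 = rec X. a.(X + 0 + (X + X)) :: =a=> p1
  p1 = (rec X. a.(X + 0 + (X + X))) + 0 + ((rec X. a.(X + 0 + (X + X))) + (rec X. a.(X + 0 + (X + X)))) :: =a=> p1
LTS(Q): 2 reachable states
  q0 = rec X. b.(X + 0 + (X + X)) :: =b=> q1
  q1 = (rec X. b.(X + 0 + (X + X))) + 0 + ((rec X. b.(X + 0 + (X + X))) + (rec X. b.(X + 0 + (X + X)))) :: =b=> q1
Executing a from P (initial set {p0}):
  step 1 (a): {p1}
  — P admits the full trace.
Executing a from Q (initial set {q0}):
  step 1 (a): no successor for Q

a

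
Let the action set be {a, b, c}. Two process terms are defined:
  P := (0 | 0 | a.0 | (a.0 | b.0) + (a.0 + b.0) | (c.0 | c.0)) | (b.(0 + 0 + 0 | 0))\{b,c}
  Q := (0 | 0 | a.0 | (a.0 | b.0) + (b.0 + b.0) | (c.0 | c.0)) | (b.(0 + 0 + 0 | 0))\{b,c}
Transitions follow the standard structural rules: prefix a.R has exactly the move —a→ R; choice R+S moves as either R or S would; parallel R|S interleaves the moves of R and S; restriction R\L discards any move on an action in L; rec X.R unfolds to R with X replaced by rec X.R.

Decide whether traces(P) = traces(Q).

Reachable graph of P (15 states):
  m0 = (0 | 0 | a.0 | (a.0 | b.0) + (a.0 + b.0) | (c.0 | c.0)) | (b.(0 + 0 + 0 | 0))\{b,c} → --a--▸ m1, --a--▸ m2, --a--▸ m3, --b--▸ m1, --b--▸ m4, --c--▸ m5, --c--▸ m6
  m1 = 0 | (c.0 | c.0) | (b.(0 + 0 + 0 | 0))\{b,c} → --c--▸ m7, --c--▸ m8
  m2 = 0 | 0 | 0 | (a.0 | b.0) | (b.(0 + 0 + 0 | 0))\{b,c} → --a--▸ m9, --b--▸ m10
  m3 = 0 | 0 | a.0 | (0 | b.0) | (b.(0 + 0 + 0 | 0))\{b,c} → --a--▸ m9, --b--▸ m11
  m4 = 0 | 0 | a.0 | (a.0 | 0) | (b.(0 + 0 + 0 | 0))\{b,c} → --a--▸ m10, --a--▸ m11
  m5 = (a.0 + b.0) | (0 | c.0) | (b.(0 + 0 + 0 | 0))\{b,c} → --a--▸ m7, --b--▸ m7, --c--▸ m12
  m6 = (a.0 + b.0) | (c.0 | 0) | (b.(0 + 0 + 0 | 0))\{b,c} → --a--▸ m8, --b--▸ m8, --c--▸ m12
  m7 = 0 | (0 | c.0) | (b.(0 + 0 + 0 | 0))\{b,c} → --c--▸ m13
  m8 = 0 | (c.0 | 0) | (b.(0 + 0 + 0 | 0))\{b,c} → --c--▸ m13
  m9 = 0 | 0 | 0 | (0 | b.0) | (b.(0 + 0 + 0 | 0))\{b,c} → --b--▸ m14
  m10 = 0 | 0 | 0 | (a.0 | 0) | (b.(0 + 0 + 0 | 0))\{b,c} → --a--▸ m14
  m11 = 0 | 0 | a.0 | (0 | 0) | (b.(0 + 0 + 0 | 0))\{b,c} → --a--▸ m14
  m12 = (a.0 + b.0) | (0 | 0) | (b.(0 + 0 + 0 | 0))\{b,c} → --a--▸ m13, --b--▸ m13
  m13 = 0 | (0 | 0) | (b.(0 + 0 + 0 | 0))\{b,c} → stopped
  m14 = 0 | 0 | 0 | (0 | 0) | (b.(0 + 0 + 0 | 0))\{b,c} → stopped
Reachable graph of Q (15 states):
  n0 = (0 | 0 | a.0 | (a.0 | b.0) + (b.0 + b.0) | (c.0 | c.0)) | (b.(0 + 0 + 0 | 0))\{b,c} → --a--▸ n1, --a--▸ n2, --b--▸ n3, --b--▸ n4, --c--▸ n5, --c--▸ n6
  n1 = 0 | 0 | 0 | (a.0 | b.0) | (b.(0 + 0 + 0 | 0))\{b,c} → --a--▸ n7, --b--▸ n8
  n2 = 0 | 0 | a.0 | (0 | b.0) | (b.(0 + 0 + 0 | 0))\{b,c} → --a--▸ n7, --b--▸ n9
  n3 = 0 | (c.0 | c.0) | (b.(0 + 0 + 0 | 0))\{b,c} → --c--▸ n10, --c--▸ n11
  n4 = 0 | 0 | a.0 | (a.0 | 0) | (b.(0 + 0 + 0 | 0))\{b,c} → --a--▸ n8, --a--▸ n9
  n5 = (b.0 + b.0) | (0 | c.0) | (b.(0 + 0 + 0 | 0))\{b,c} → --b--▸ n10, --c--▸ n12
  n6 = (b.0 + b.0) | (c.0 | 0) | (b.(0 + 0 + 0 | 0))\{b,c} → --b--▸ n11, --c--▸ n12
  n7 = 0 | 0 | 0 | (0 | b.0) | (b.(0 + 0 + 0 | 0))\{b,c} → --b--▸ n13
  n8 = 0 | 0 | 0 | (a.0 | 0) | (b.(0 + 0 + 0 | 0))\{b,c} → --a--▸ n13
  n9 = 0 | 0 | a.0 | (0 | 0) | (b.(0 + 0 + 0 | 0))\{b,c} → --a--▸ n13
  n10 = 0 | (0 | c.0) | (b.(0 + 0 + 0 | 0))\{b,c} → --c--▸ n14
  n11 = 0 | (c.0 | 0) | (b.(0 + 0 + 0 | 0))\{b,c} → --c--▸ n14
  n12 = (b.0 + b.0) | (0 | 0) | (b.(0 + 0 + 0 | 0))\{b,c} → --b--▸ n14
  n13 = 0 | 0 | 0 | (0 | 0) | (b.(0 + 0 + 0 | 0))\{b,c} → stopped
  n14 = 0 | (0 | 0) | (b.(0 + 0 + 0 | 0))\{b,c} → stopped
Trace ⟨ac⟩ through P, begin at {m0}:
  after a @ step 1: {m1, m2, m3}
  after c @ step 2: {m7, m8}
  ✓ P
Trace ⟨ac⟩ through Q, begin at {n0}:
  after a @ step 1: {n1, n2}
  after c @ step 2: ∅ (Q stuck)

traces(P) ≠ traces(Q) — witness ⟨ac⟩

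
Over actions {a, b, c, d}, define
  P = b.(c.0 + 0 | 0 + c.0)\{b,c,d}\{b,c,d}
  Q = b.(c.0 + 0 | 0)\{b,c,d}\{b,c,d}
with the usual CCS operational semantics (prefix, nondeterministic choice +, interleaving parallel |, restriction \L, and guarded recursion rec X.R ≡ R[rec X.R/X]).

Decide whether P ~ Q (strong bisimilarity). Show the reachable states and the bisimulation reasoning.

Reachable graph of P (2 states):
  p0 = b.(c.0 + 0 | 0 + c.0)\{b,c,d}\{b,c,d} has moves --b--▸ p1
  p1 = (c.0 + 0 | 0 + c.0)\{b,c,d}\{b,c,d} has moves deadlocked
Reachable graph of Q (2 states):
  q0 = b.(c.0 + 0 | 0)\{b,c,d}\{b,c,d} has moves --b--▸ q1
  q1 = (c.0 + 0 | 0)\{b,c,d}\{b,c,d} has moves deadlocked
Partition-refinement fixed point:
  B0 = {p0, q0}
  B1 = {p1, q1}
p0 ∈ B0, q0 ∈ B0 → same block

bisimilar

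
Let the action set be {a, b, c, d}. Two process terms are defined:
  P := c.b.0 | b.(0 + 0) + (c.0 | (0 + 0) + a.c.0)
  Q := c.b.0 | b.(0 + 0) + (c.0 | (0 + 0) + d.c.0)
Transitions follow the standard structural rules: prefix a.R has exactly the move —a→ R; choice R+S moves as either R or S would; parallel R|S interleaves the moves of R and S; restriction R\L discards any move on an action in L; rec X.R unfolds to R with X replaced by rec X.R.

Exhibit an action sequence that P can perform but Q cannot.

a

P's transition system — 8 states:
  s0 = c.b.0 | b.(0 + 0) + (c.0 | (0 + 0) + a.c.0) ⊢ -a-> s1, -b-> s2, -c-> s3, -c-> s4
  s1 = c.0 ⊢ -c-> s5
  s2 = c.b.0 | (0 + 0) ⊢ -c-> s6
  s3 = 0 | (0 + 0) ⊢ (no moves)
  s4 = b.0 | b.(0 + 0) ⊢ -b-> s6, -b-> s7
  s5 = 0 ⊢ (no moves)
  s6 = b.0 | (0 + 0) ⊢ -b-> s3
  s7 = 0 | b.(0 + 0) ⊢ -b-> s3
Q's transition system — 8 states:
  t0 = c.b.0 | b.(0 + 0) + (c.0 | (0 + 0) + d.c.0) ⊢ -b-> t1, -c-> t2, -c-> t3, -d-> t4
  t1 = c.b.0 | (0 + 0) ⊢ -c-> t5
  t2 = 0 | (0 + 0) ⊢ (no moves)
  t3 = b.0 | b.(0 + 0) ⊢ -b-> t5, -b-> t6
  t4 = c.0 ⊢ -c-> t7
  t5 = b.0 | (0 + 0) ⊢ -b-> t2
  t6 = 0 | b.(0 + 0) ⊢ -b-> t2
  t7 = 0 ⊢ (no moves)
Executing a from P (initial set {s0}):
  after a @ step 1: {s1}
  — P admits the full trace.
Executing a from Q (initial set {t0}):
  after a @ step 1: ∅ (Q stuck)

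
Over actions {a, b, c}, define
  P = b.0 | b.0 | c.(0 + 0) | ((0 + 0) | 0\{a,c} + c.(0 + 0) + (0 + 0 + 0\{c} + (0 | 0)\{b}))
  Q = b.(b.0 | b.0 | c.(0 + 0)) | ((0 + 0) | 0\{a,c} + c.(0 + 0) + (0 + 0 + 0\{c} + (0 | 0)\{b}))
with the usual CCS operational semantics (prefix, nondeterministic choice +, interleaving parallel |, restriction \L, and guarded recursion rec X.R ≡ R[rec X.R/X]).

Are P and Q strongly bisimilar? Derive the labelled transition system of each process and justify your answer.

NO

Reachable graph of P (16 states):
  s0 = b.0 | b.0 | c.(0 + 0) | ((0 + 0) | 0\{a,c} + c.(0 + 0) + (0 + 0 + 0\{c} + (0 | 0)\{b})) → --b--▸ s1, --b--▸ s2, --c--▸ s3, --c--▸ s4
  s1 = 0 | b.0 | c.(0 + 0) | ((0 + 0) | 0\{a,c} + c.(0 + 0) + (0 + 0 + 0\{c} + (0 | 0)\{b})) → --b--▸ s5, --c--▸ s6, --c--▸ s7
  s2 = b.0 | 0 | c.(0 + 0) | ((0 + 0) | 0\{a,c} + c.(0 + 0) + (0 + 0 + 0\{c} + (0 | 0)\{b})) → --b--▸ s5, --c--▸ s8, --c--▸ s9
  s3 = b.0 | b.0 | (0 + 0) | ((0 + 0) | 0\{a,c} + c.(0 + 0) + (0 + 0 + 0\{c} + (0 | 0)\{b})) → --b--▸ s6, --b--▸ s8, --c--▸ s10
  s4 = b.0 | b.0 | c.(0 + 0) | (0 + 0) → --b--▸ s7, --b--▸ s9, --c--▸ s10
  s5 = 0 | 0 | c.(0 + 0) | ((0 + 0) | 0\{a,c} + c.(0 + 0) + (0 + 0 + 0\{c} + (0 | 0)\{b})) → --c--▸ s11, --c--▸ s12
  s6 = 0 | b.0 | (0 + 0) | ((0 + 0) | 0\{a,c} + c.(0 + 0) + (0 + 0 + 0\{c} + (0 | 0)\{b})) → --b--▸ s11, --c--▸ s13
  s7 = 0 | b.0 | c.(0 + 0) | (0 + 0) → --b--▸ s12, --c--▸ s13
  s8 = b.0 | 0 | (0 + 0) | ((0 + 0) | 0\{a,c} + c.(0 + 0) + (0 + 0 + 0\{c} + (0 | 0)\{b})) → --b--▸ s11, --c--▸ s14
  s9 = b.0 | 0 | c.(0 + 0) | (0 + 0) → --b--▸ s12, --c--▸ s14
  s10 = b.0 | b.0 | (0 + 0) | (0 + 0) → --b--▸ s13, --b--▸ s14
  s11 = 0 | 0 | (0 + 0) | ((0 + 0) | 0\{a,c} + c.(0 + 0) + (0 + 0 + 0\{c} + (0 | 0)\{b})) → --c--▸ s15
  s12 = 0 | 0 | c.(0 + 0) | (0 + 0) → --c--▸ s15
  s13 = 0 | b.0 | (0 + 0) | (0 + 0) → --b--▸ s15
  s14 = b.0 | 0 | (0 + 0) | (0 + 0) → --b--▸ s15
  s15 = 0 | 0 | (0 + 0) | (0 + 0) → ∅
Reachable graph of Q (18 states):
  t0 = b.(b.0 | b.0 | c.(0 + 0)) | ((0 + 0) | 0\{a,c} + c.(0 + 0) + (0 + 0 + 0\{c} + (0 | 0)\{b})) → --b--▸ t1, --c--▸ t2
  t1 = b.0 | b.0 | c.(0 + 0) | ((0 + 0) | 0\{a,c} + c.(0 + 0) + (0 + 0 + 0\{c} + (0 | 0)\{b})) → --b--▸ t3, --b--▸ t4, --c--▸ t5, --c--▸ t6
  t2 = b.(b.0 | b.0 | c.(0 + 0)) | (0 + 0) → --b--▸ t6
  t3 = 0 | b.0 | c.(0 + 0) | ((0 + 0) | 0\{a,c} + c.(0 + 0) + (0 + 0 + 0\{c} + (0 | 0)\{b})) → --b--▸ t7, --c--▸ t8, --c--▸ t9
  t4 = b.0 | 0 | c.(0 + 0) | ((0 + 0) | 0\{a,c} + c.(0 + 0) + (0 + 0 + 0\{c} + (0 | 0)\{b})) → --b--▸ t7, --c--▸ t10, --c--▸ t11
  t5 = b.0 | b.0 | (0 + 0) | ((0 + 0) | 0\{a,c} + c.(0 + 0) + (0 + 0 + 0\{c} + (0 | 0)\{b})) → --b--▸ t10, --b--▸ t8, --c--▸ t12
  t6 = b.0 | b.0 | c.(0 + 0) | (0 + 0) → --b--▸ t11, --b--▸ t9, --c--▸ t12
  t7 = 0 | 0 | c.(0 + 0) | ((0 + 0) | 0\{a,c} + c.(0 + 0) + (0 + 0 + 0\{c} + (0 | 0)\{b})) → --c--▸ t13, --c--▸ t14
  t8 = 0 | b.0 | (0 + 0) | ((0 + 0) | 0\{a,c} + c.(0 + 0) + (0 + 0 + 0\{c} + (0 | 0)\{b})) → --b--▸ t13, --c--▸ t15
  t9 = 0 | b.0 | c.(0 + 0) | (0 + 0) → --b--▸ t14, --c--▸ t15
  t10 = b.0 | 0 | (0 + 0) | ((0 + 0) | 0\{a,c} + c.(0 + 0) + (0 + 0 + 0\{c} + (0 | 0)\{b})) → --b--▸ t13, --c--▸ t16
  t11 = b.0 | 0 | c.(0 + 0) | (0 + 0) → --b--▸ t14, --c--▸ t16
  t12 = b.0 | b.0 | (0 + 0) | (0 + 0) → --b--▸ t15, --b--▸ t16
  t13 = 0 | 0 | (0 + 0) | ((0 + 0) | 0\{a,c} + c.(0 + 0) + (0 + 0 + 0\{c} + (0 | 0)\{b})) → --c--▸ t17
  t14 = 0 | 0 | c.(0 + 0) | (0 + 0) → --c--▸ t17
  t15 = 0 | b.0 | (0 + 0) | (0 + 0) → --b--▸ t17
  t16 = b.0 | 0 | (0 + 0) | (0 + 0) → --b--▸ t17
  t17 = 0 | 0 | (0 + 0) | (0 + 0) → ∅
Coarsest stable partition (strong bisimilarity classes):
  B0 = {s0, t1}
  B1 = {s1, s2, t3, t4}
  B2 = {s6, s7, s8, s9, t10, t11, t8, t9}
  B3 = {s11, s12, t13, t14}
  B4 = {s15, t17}
  B5 = {s13, s14, t15, t16}
  B6 = {s5, t7}
  B7 = {s3, s4, t5, t6}
  B8 = {s10, t12}
  B9 = {t0}
  B10 = {t2}
s0 ∈ B0, t0 ∈ B9 → different blocks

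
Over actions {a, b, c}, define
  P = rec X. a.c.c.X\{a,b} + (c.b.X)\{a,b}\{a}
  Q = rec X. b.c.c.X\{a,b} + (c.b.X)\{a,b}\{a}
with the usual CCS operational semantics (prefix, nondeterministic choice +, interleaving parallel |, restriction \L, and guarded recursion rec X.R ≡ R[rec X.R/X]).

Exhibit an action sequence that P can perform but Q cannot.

a

Reachable graph of P (6 states):
  p0 = rec X. a.c.c.X\{a,b} + (c.b.X)\{a,b}\{a} ⊢ -a-> p1, -c-> p2
  p1 = c.c.(rec X. a.c.c.X\{a,b} + (c.b.X)\{a,b}\{a})\{a,b} ⊢ -c-> p3
  p2 = (b.(rec X. a.c.c.X\{a,b} + (c.b.X)\{a,b}\{a}))\{a,b}\{a} ⊢ deadlocked
  p3 = c.(rec X. a.c.c.X\{a,b} + (c.b.X)\{a,b}\{a})\{a,b} ⊢ -c-> p4
  p4 = (rec X. a.c.c.X\{a,b} + (c.b.X)\{a,b}\{a})\{a,b} ⊢ -c-> p5
  p5 = (b.(rec X. a.c.c.X\{a,b} + (c.b.X)\{a,b}\{a}))\{a,b}\{a}\{a,b} ⊢ deadlocked
Reachable graph of Q (6 states):
  q0 = rec X. b.c.c.X\{a,b} + (c.b.X)\{a,b}\{a} ⊢ -b-> q1, -c-> q2
  q1 = c.c.(rec X. b.c.c.X\{a,b} + (c.b.X)\{a,b}\{a})\{a,b} ⊢ -c-> q3
  q2 = (b.(rec X. b.c.c.X\{a,b} + (c.b.X)\{a,b}\{a}))\{a,b}\{a} ⊢ deadlocked
  q3 = c.(rec X. b.c.c.X\{a,b} + (c.b.X)\{a,b}\{a})\{a,b} ⊢ -c-> q4
  q4 = (rec X. b.c.c.X\{a,b} + (c.b.X)\{a,b}\{a})\{a,b} ⊢ -c-> q5
  q5 = (b.(rec X. b.c.c.X\{a,b} + (c.b.X)\{a,b}\{a}))\{a,b}\{a}\{a,b} ⊢ deadlocked
Trace ⟨a⟩ through P, begin at {p0}:
  after a @ step 1: {p1}
  — P admits the full trace.
Trace ⟨a⟩ through Q, begin at {q0}:
  after a @ step 1: no successor for Q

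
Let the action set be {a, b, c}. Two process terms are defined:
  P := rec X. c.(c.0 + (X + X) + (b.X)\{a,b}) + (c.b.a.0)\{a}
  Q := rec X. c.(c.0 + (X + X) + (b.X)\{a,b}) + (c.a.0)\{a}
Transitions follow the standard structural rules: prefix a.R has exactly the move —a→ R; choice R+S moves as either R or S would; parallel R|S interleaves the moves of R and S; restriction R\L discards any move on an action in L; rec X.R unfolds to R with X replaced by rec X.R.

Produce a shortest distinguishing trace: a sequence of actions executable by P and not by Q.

cb

LTS(P): 5 reachable states
  s0 = rec X. c.(c.0 + (X + X) + (b.X)\{a,b}) + (c.b.a.0)\{a} :: —c→ s1, —c→ s2
  s1 = (b.a.0)\{a} :: —b→ s3
  s2 = c.0 + ((rec X. c.(c.0 + (X + X) + (b.X)\{a,b}) + (c.b.a.0)\{a}) + (rec X. c.(c.0 + (X + X) + (b.X)\{a,b}) + (c.b.a.0)\{a})) + (b.(rec X. c.(c.0 + (X + X) + (b.X)\{a,b}) + (c.b.a.0)\{a}))\{a,b} :: —c→ s1, —c→ s2, —c→ s4
  s3 = (a.0)\{a} :: stopped
  s4 = 0 :: stopped
LTS(Q): 4 reachable states
  t0 = rec X. c.(c.0 + (X + X) + (b.X)\{a,b}) + (c.a.0)\{a} :: —c→ t1, —c→ t2
  t1 = (a.0)\{a} :: stopped
  t2 = c.0 + ((rec X. c.(c.0 + (X + X) + (b.X)\{a,b}) + (c.a.0)\{a}) + (rec X. c.(c.0 + (X + X) + (b.X)\{a,b}) + (c.a.0)\{a})) + (b.(rec X. c.(c.0 + (X + X) + (b.X)\{a,b}) + (c.a.0)\{a}))\{a,b} :: —c→ t1, —c→ t2, —c→ t3
  t3 = 0 :: stopped
Executing cb from P (initial set {s0}):
  [1] c ⇒ {s1, s2}
  [2] b ⇒ {s3}
  ✓ P
Executing cb from Q (initial set {t0}):
  [1] c ⇒ {t1, t2}
  [2] b ⇒ no successor for Q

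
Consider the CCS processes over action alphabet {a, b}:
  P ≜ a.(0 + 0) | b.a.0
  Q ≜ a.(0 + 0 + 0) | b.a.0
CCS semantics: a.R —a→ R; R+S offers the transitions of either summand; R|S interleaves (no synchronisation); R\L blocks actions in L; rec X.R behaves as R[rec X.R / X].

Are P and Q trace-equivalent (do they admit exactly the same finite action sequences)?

LTS(P): 6 reachable states
  m0 = a.(0 + 0) | b.a.0 → —a→ m1, —b→ m2
  m1 = (0 + 0) | b.a.0 → —b→ m3
  m2 = a.(0 + 0) | a.0 → —a→ m3, —a→ m4
  m3 = (0 + 0) | a.0 → —a→ m5
  m4 = a.(0 + 0) | 0 → —a→ m5
  m5 = (0 + 0) | 0 → deadlocked
LTS(Q): 6 reachable states
  n0 = a.(0 + 0 + 0) | b.a.0 → —a→ n1, —b→ n2
  n1 = (0 + 0 + 0) | b.a.0 → —b→ n3
  n2 = a.(0 + 0 + 0) | a.0 → —a→ n3, —a→ n4
  n3 = (0 + 0 + 0) | a.0 → —a→ n5
  n4 = a.(0 + 0 + 0) | 0 → —a→ n5
  n5 = (0 + 0 + 0) | 0 → deadlocked
Partition-refinement fixed point:
  B0 = {m0, n0}
  B1 = {m2, n2}
  B2 = {m3, m4, n3, n4}
  B3 = {m5, n5}
  B4 = {m1, n1}
m0 ∈ B0, n0 ∈ B0 → same block
Bisimilar ⇒ trace-equivalent.

traces(P) = traces(Q)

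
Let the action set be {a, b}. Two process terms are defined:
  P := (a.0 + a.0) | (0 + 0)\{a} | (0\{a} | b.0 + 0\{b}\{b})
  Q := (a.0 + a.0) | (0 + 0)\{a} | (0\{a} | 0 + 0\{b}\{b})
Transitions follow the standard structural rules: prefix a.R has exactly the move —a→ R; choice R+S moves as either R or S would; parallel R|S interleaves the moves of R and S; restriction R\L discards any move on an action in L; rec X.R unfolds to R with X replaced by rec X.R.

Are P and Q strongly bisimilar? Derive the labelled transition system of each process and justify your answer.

not bisimilar

P's transition system — 4 states:
  m0 = (a.0 + a.0) | (0 + 0)\{a} | (0\{a} | b.0 + 0\{b}\{b}) ⊢ --a--▸ m1, --b--▸ m2
  m1 = 0 | (0 + 0)\{a} | (0\{a} | b.0 + 0\{b}\{b}) ⊢ --b--▸ m3
  m2 = (a.0 + a.0) | (0 + 0)\{a} | (0\{a} | 0) ⊢ --a--▸ m3
  m3 = 0 | (0 + 0)\{a} | (0\{a} | 0) ⊢ (no moves)
Q's transition system — 2 states:
  n0 = (a.0 + a.0) | (0 + 0)\{a} | (0\{a} | 0 + 0\{b}\{b}) ⊢ --a--▸ n1
  n1 = 0 | (0 + 0)\{a} | (0\{a} | 0 + 0\{b}\{b}) ⊢ (no moves)
Bisimilarity quotient blocks:
  B0 = {m0}
  B1 = {m2, n0}
  B2 = {m3, n1}
  B3 = {m1}
m0 ∈ B0, n0 ∈ B1 → different blocks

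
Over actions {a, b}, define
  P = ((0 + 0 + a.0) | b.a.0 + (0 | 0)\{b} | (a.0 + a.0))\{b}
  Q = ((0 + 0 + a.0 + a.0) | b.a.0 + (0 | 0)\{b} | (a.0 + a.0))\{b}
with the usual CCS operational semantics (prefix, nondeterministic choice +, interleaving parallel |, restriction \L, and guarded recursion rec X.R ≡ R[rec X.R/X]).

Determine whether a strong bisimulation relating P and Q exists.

bisimilar

Reachable graph of P (3 states):
  p0 = ((0 + 0 + a.0) | b.a.0 + (0 | 0)\{b} | (a.0 + a.0))\{b} | =a=> p1, =a=> p2
  p1 = ((0 | 0)\{b} | 0)\{b} | deadlocked
  p2 = (0 | b.a.0)\{b} | deadlocked
Reachable graph of Q (3 states):
  q0 = ((0 + 0 + a.0 + a.0) | b.a.0 + (0 | 0)\{b} | (a.0 + a.0))\{b} | =a=> q1, =a=> q2
  q1 = ((0 | 0)\{b} | 0)\{b} | deadlocked
  q2 = (0 | b.a.0)\{b} | deadlocked
Bisimilarity quotient blocks:
  B0 = {p0, q0}
  B1 = {p1, p2, q1, q2}
p0 ∈ B0, q0 ∈ B0 → same block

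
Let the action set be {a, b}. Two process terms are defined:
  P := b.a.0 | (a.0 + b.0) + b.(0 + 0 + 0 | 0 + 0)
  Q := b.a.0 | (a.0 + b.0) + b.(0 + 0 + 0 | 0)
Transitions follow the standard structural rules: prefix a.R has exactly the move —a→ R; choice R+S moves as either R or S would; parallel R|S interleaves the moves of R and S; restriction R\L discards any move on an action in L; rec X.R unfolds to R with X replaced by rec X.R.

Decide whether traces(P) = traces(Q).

trace-equivalent

Reachable graph of P (7 states):
  u0 = b.a.0 | (a.0 + b.0) + b.(0 + 0 + 0 | 0 + 0) | -a-> u1, -b-> u1, -b-> u2, -b-> u3
  u1 = b.a.0 | 0 | -b-> u4
  u2 = 0 + 0 + 0 | 0 + 0 | ·
  u3 = a.0 | (a.0 + b.0) | -a-> u4, -a-> u5, -b-> u4
  u4 = a.0 | 0 | -a-> u6
  u5 = 0 | (a.0 + b.0) | -a-> u6, -b-> u6
  u6 = 0 | 0 | ·
Reachable graph of Q (7 states):
  v0 = b.a.0 | (a.0 + b.0) + b.(0 + 0 + 0 | 0) | -a-> v1, -b-> v1, -b-> v2, -b-> v3
  v1 = b.a.0 | 0 | -b-> v4
  v2 = 0 + 0 + 0 | 0 | ·
  v3 = a.0 | (a.0 + b.0) | -a-> v4, -a-> v5, -b-> v4
  v4 = a.0 | 0 | -a-> v6
  v5 = 0 | (a.0 + b.0) | -a-> v6, -b-> v6
  v6 = 0 | 0 | ·
Partition-refinement fixed point:
  B0 = {u0, v0}
  B1 = {u1, v1}
  B2 = {u4, v4}
  B3 = {u2, u6, v2, v6}
  B4 = {u3, v3}
  B5 = {u5, v5}
u0 ∈ B0, v0 ∈ B0 → same block
Bisimilar ⇒ trace-equivalent.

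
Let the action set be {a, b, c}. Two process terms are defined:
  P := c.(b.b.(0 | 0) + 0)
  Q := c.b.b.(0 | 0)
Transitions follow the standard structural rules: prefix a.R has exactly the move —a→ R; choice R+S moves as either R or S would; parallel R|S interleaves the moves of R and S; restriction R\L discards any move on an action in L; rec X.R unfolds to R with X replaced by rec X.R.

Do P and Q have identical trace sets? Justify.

trace-equivalent

P's transition system — 4 states:
  m0 = c.(b.b.(0 | 0) + 0) → --c--▸ m1
  m1 = b.b.(0 | 0) + 0 → --b--▸ m2
  m2 = b.(0 | 0) → --b--▸ m3
  m3 = 0 | 0 → deadlocked
Q's transition system — 4 states:
  n0 = c.b.b.(0 | 0) → --c--▸ n1
  n1 = b.b.(0 | 0) → --b--▸ n2
  n2 = b.(0 | 0) → --b--▸ n3
  n3 = 0 | 0 → deadlocked
Bisimilarity quotient blocks:
  B0 = {m0, n0}
  B1 = {m1, n1}
  B2 = {m2, n2}
  B3 = {m3, n3}
m0 ∈ B0, n0 ∈ B0 → same block
Bisimilar ⇒ trace-equivalent.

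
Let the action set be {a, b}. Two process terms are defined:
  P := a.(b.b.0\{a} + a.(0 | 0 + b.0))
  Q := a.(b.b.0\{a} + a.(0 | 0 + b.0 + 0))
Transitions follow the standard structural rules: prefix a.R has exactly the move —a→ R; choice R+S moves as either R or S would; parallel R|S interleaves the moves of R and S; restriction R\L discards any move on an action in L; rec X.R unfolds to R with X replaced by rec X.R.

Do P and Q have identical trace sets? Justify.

P's transition system — 6 states:
  p0 = a.(b.b.0\{a} + a.(0 | 0 + b.0)) has moves ··a··> p1
  p1 = b.b.0\{a} + a.(0 | 0 + b.0) has moves ··a··> p2, ··b··> p3
  p2 = 0 | 0 + b.0 has moves ··b··> p4
  p3 = b.0\{a} has moves ··b··> p5
  p4 = 0 has moves deadlocked
  p5 = 0\{a} has moves deadlocked
Q's transition system — 6 states:
  q0 = a.(b.b.0\{a} + a.(0 | 0 + b.0 + 0)) has moves ··a··> q1
  q1 = b.b.0\{a} + a.(0 | 0 + b.0 + 0) has moves ··a··> q2, ··b··> q3
  q2 = 0 | 0 + b.0 + 0 has moves ··b··> q4
  q3 = b.0\{a} has moves ··b··> q5
  q4 = 0 has moves deadlocked
  q5 = 0\{a} has moves deadlocked
Bisimilarity quotient blocks:
  B0 = {p0, q0}
  B1 = {p1, q1}
  B2 = {p2, p3, q2, q3}
  B3 = {p4, p5, q4, q5}
p0 ∈ B0, q0 ∈ B0 → same block
Bisimilar ⇒ trace-equivalent.

YES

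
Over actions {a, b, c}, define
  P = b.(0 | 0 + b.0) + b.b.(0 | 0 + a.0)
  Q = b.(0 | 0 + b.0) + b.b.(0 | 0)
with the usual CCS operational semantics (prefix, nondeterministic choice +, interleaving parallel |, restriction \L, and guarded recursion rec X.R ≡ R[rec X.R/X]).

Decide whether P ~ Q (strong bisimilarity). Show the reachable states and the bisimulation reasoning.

LTS(P): 5 reachable states
  m0 = b.(0 | 0 + b.0) + b.b.(0 | 0 + a.0) → -b-> m1, -b-> m2
  m1 = 0 | 0 + b.0 → -b-> m3
  m2 = b.(0 | 0 + a.0) → -b-> m4
  m3 = 0 → ·
  m4 = 0 | 0 + a.0 → -a-> m3
LTS(Q): 5 reachable states
  n0 = b.(0 | 0 + b.0) + b.b.(0 | 0) → -b-> n1, -b-> n2
  n1 = 0 | 0 + b.0 → -b-> n3
  n2 = b.(0 | 0) → -b-> n4
  n3 = 0 → ·
  n4 = 0 | 0 → ·
Partition-refinement fixed point:
  B0 = {m0}
  B1 = {m2}
  B2 = {m4}
  B3 = {m3, n3, n4}
  B4 = {m1, n1, n2}
  B5 = {n0}
m0 ∈ B0, n0 ∈ B5 → different blocks

not bisimilar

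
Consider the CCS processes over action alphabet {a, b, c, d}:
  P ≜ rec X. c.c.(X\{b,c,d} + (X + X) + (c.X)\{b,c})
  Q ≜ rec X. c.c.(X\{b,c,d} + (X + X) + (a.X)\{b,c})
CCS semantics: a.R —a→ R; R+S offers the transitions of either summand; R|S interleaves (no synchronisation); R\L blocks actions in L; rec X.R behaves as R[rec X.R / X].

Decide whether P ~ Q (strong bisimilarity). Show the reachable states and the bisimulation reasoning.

LTS(P): 3 reachable states
  u0 = rec X. c.c.(X\{b,c,d} + (X + X) + (c.X)\{b,c}) :: --c--▸ u1
  u1 = c.((rec X. c.c.(X\{b,c,d} + (X + X) + (c.X)\{b,c}))\{b,c,d} + ((rec X. c.c.(X\{b,c,d} + (X + X) + (c.X)\{b,c})) + (rec X. c.c.(X\{b,c,d} + (X + X) + (c.X)\{b,c}))) + (c.(rec X. c.c.(X\{b,c,d} + (X + X) + (c.X)\{b,c})))\{b,c}) :: --c--▸ u2
  u2 = (rec X. c.c.(X\{b,c,d} + (X + X) + (c.X)\{b,c}))\{b,c,d} + ((rec X. c.c.(X\{b,c,d} + (X + X) + (c.X)\{b,c})) + (rec X. c.c.(X\{b,c,d} + (X + X) + (c.X)\{b,c}))) + (c.(rec X. c.c.(X\{b,c,d} + (X + X) + (c.X)\{b,c})))\{b,c} :: --c--▸ u1
LTS(Q): 4 reachable states
  v0 = rec X. c.c.(X\{b,c,d} + (X + X) + (a.X)\{b,c}) :: --c--▸ v1
  v1 = c.((rec X. c.c.(X\{b,c,d} + (X + X) + (a.X)\{b,c}))\{b,c,d} + ((rec X. c.c.(X\{b,c,d} + (X + X) + (a.X)\{b,c})) + (rec X. c.c.(X\{b,c,d} + (X + X) + (a.X)\{b,c}))) + (a.(rec X. c.c.(X\{b,c,d} + (X + X) + (a.X)\{b,c})))\{b,c}) :: --c--▸ v2
  v2 = (rec X. c.c.(X\{b,c,d} + (X + X) + (a.X)\{b,c}))\{b,c,d} + ((rec X. c.c.(X\{b,c,d} + (X + X) + (a.X)\{b,c})) + (rec X. c.c.(X\{b,c,d} + (X + X) + (a.X)\{b,c}))) + (a.(rec X. c.c.(X\{b,c,d} + (X + X) + (a.X)\{b,c})))\{b,c} :: --a--▸ v3, --c--▸ v1
  v3 = (rec X. c.c.(X\{b,c,d} + (X + X) + (a.X)\{b,c}))\{b,c} :: deadlocked
Coarsest stable partition (strong bisimilarity classes):
  B0 = {u0, u1, u2}
  B1 = {v0}
  B2 = {v1}
  B3 = {v2}
  B4 = {v3}
u0 ∈ B0, v0 ∈ B1 → different blocks

NO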